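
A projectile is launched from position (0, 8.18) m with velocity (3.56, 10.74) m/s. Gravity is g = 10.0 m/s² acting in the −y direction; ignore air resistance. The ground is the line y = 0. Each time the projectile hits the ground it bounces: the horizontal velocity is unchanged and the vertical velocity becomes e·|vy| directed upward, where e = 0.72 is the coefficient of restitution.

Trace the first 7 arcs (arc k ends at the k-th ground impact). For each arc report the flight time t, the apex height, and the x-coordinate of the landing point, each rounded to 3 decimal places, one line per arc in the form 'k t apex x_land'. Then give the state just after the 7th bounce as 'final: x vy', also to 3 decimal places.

1 2.744 13.947 9.769
2 2.405 7.230 18.331
3 1.732 3.748 24.496
4 1.247 1.943 28.934
5 0.898 1.007 32.130
6 0.646 0.522 34.431
7 0.465 0.271 36.088
final: 36.088 1.675

Arc 1: start y=8.180, vy=10.740 → t=2.744, apex=13.947, x_land=9.769, impact vy=-16.702
  bounce: vy ← 0.72·16.702 = 12.025
Arc 2: start y=0.000, vy=12.025 → t=2.405, apex=7.230, x_land=18.331, impact vy=-12.025
  bounce: vy ← 0.72·12.025 = 8.658
Arc 3: start y=0.000, vy=8.658 → t=1.732, apex=3.748, x_land=24.496, impact vy=-8.658
  bounce: vy ← 0.72·8.658 = 6.234
Arc 4: start y=0.000, vy=6.234 → t=1.247, apex=1.943, x_land=28.934, impact vy=-6.234
  bounce: vy ← 0.72·6.234 = 4.488
Arc 5: start y=0.000, vy=4.488 → t=0.898, apex=1.007, x_land=32.130, impact vy=-4.488
  bounce: vy ← 0.72·4.488 = 3.232
Arc 6: start y=0.000, vy=3.232 → t=0.646, apex=0.522, x_land=34.431, impact vy=-3.232
  bounce: vy ← 0.72·3.232 = 2.327
Arc 7: start y=0.000, vy=2.327 → t=0.465, apex=0.271, x_land=36.088, impact vy=-2.327
  bounce: vy ← 0.72·2.327 = 1.675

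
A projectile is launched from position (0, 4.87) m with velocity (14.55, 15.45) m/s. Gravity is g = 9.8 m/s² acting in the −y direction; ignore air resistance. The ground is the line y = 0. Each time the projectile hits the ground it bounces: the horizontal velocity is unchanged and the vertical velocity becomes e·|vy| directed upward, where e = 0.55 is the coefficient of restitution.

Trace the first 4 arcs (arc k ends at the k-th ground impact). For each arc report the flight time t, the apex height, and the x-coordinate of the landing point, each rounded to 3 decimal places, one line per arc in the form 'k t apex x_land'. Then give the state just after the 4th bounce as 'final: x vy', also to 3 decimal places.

1 3.442 17.049 50.079
2 2.052 5.157 79.933
3 1.129 1.560 96.352
4 0.621 0.472 105.383
final: 105.383 1.673

Arc 1: start y=4.870, vy=15.450 → t=3.442, apex=17.049, x_land=50.079, impact vy=-18.280
  bounce: vy ← 0.55·18.280 = 10.054
Arc 2: start y=0.000, vy=10.054 → t=2.052, apex=5.157, x_land=79.933, impact vy=-10.054
  bounce: vy ← 0.55·10.054 = 5.530
Arc 3: start y=0.000, vy=5.530 → t=1.129, apex=1.560, x_land=96.352, impact vy=-5.530
  bounce: vy ← 0.55·5.530 = 3.041
Arc 4: start y=0.000, vy=3.041 → t=0.621, apex=0.472, x_land=105.383, impact vy=-3.041
  bounce: vy ← 0.55·3.041 = 1.673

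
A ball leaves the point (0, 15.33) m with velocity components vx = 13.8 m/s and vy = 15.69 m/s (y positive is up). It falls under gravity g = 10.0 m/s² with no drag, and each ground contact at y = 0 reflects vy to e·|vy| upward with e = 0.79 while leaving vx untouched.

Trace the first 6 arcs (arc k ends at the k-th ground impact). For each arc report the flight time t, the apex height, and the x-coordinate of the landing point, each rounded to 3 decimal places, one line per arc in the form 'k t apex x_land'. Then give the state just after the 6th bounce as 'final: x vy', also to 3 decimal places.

Arc 1: start y=15.330, vy=15.690 → t=3.920, apex=27.639, x_land=54.098, impact vy=-23.511
  bounce: vy ← 0.79·23.511 = 18.574
Arc 2: start y=0.000, vy=18.574 → t=3.715, apex=17.249, x_land=105.361, impact vy=-18.574
  bounce: vy ← 0.79·18.574 = 14.673
Arc 3: start y=0.000, vy=14.673 → t=2.935, apex=10.765, x_land=145.860, impact vy=-14.673
  bounce: vy ← 0.79·14.673 = 11.592
Arc 4: start y=0.000, vy=11.592 → t=2.318, apex=6.719, x_land=177.854, impact vy=-11.592
  bounce: vy ← 0.79·11.592 = 9.158
Arc 5: start y=0.000, vy=9.158 → t=1.832, apex=4.193, x_land=203.129, impact vy=-9.158
  bounce: vy ← 0.79·9.158 = 7.235
Arc 6: start y=0.000, vy=7.235 → t=1.447, apex=2.617, x_land=223.096, impact vy=-7.235
  bounce: vy ← 0.79·7.235 = 5.715

1 3.920 27.639 54.098
2 3.715 17.249 105.361
3 2.935 10.765 145.860
4 2.318 6.719 177.854
5 1.832 4.193 203.129
6 1.447 2.617 223.096
final: 223.096 5.715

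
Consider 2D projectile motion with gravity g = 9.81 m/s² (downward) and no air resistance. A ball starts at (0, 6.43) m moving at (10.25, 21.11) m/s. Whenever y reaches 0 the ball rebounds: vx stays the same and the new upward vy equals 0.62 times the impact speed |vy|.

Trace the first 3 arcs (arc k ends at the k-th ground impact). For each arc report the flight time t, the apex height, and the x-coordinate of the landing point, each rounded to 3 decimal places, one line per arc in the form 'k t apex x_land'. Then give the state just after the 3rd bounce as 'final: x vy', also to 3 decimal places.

Arc 1: start y=6.430, vy=21.110 → t=4.589, apex=29.143, x_land=47.041, impact vy=-23.912
  bounce: vy ← 0.62·23.912 = 14.826
Arc 2: start y=0.000, vy=14.826 → t=3.023, apex=11.203, x_land=78.022, impact vy=-14.826
  bounce: vy ← 0.62·14.826 = 9.192
Arc 3: start y=0.000, vy=9.192 → t=1.874, apex=4.306, x_land=97.231, impact vy=-9.192
  bounce: vy ← 0.62·9.192 = 5.699

1 4.589 29.143 47.041
2 3.023 11.203 78.022
3 1.874 4.306 97.231
final: 97.231 5.699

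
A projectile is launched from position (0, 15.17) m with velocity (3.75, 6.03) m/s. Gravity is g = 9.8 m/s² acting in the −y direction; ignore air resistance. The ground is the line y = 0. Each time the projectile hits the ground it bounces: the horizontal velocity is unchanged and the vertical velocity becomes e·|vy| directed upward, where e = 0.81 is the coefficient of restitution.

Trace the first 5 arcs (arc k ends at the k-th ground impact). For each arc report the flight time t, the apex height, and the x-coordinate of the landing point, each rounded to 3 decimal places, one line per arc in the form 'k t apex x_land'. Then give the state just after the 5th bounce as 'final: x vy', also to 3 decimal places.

1 2.479 17.025 9.297
2 3.020 11.170 20.621
3 2.446 7.329 29.794
4 1.981 4.808 37.223
5 1.605 3.155 43.241
final: 43.241 6.369

Arc 1: start y=15.170, vy=6.030 → t=2.479, apex=17.025, x_land=9.297, impact vy=-18.267
  bounce: vy ← 0.81·18.267 = 14.796
Arc 2: start y=0.000, vy=14.796 → t=3.020, apex=11.170, x_land=20.621, impact vy=-14.796
  bounce: vy ← 0.81·14.796 = 11.985
Arc 3: start y=0.000, vy=11.985 → t=2.446, apex=7.329, x_land=29.794, impact vy=-11.985
  bounce: vy ← 0.81·11.985 = 9.708
Arc 4: start y=0.000, vy=9.708 → t=1.981, apex=4.808, x_land=37.223, impact vy=-9.708
  bounce: vy ← 0.81·9.708 = 7.863
Arc 5: start y=0.000, vy=7.863 → t=1.605, apex=3.155, x_land=43.241, impact vy=-7.863
  bounce: vy ← 0.81·7.863 = 6.369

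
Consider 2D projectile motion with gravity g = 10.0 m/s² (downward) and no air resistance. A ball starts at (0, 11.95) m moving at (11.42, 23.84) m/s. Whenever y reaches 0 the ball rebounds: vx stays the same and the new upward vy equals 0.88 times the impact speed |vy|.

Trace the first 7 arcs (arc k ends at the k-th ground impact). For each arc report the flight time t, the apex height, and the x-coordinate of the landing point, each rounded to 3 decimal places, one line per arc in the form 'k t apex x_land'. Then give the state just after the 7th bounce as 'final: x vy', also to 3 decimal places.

1 5.225 40.367 59.674
2 5.001 31.260 116.783
3 4.401 24.208 167.040
4 3.873 18.747 211.265
5 3.408 14.517 250.184
6 2.999 11.242 284.432
7 2.639 8.706 314.571
final: 314.571 11.612

Arc 1: start y=11.950, vy=23.840 → t=5.225, apex=40.367, x_land=59.674, impact vy=-28.414
  bounce: vy ← 0.88·28.414 = 25.004
Arc 2: start y=0.000, vy=25.004 → t=5.001, apex=31.260, x_land=116.783, impact vy=-25.004
  bounce: vy ← 0.88·25.004 = 22.004
Arc 3: start y=0.000, vy=22.004 → t=4.401, apex=24.208, x_land=167.040, impact vy=-22.004
  bounce: vy ← 0.88·22.004 = 19.363
Arc 4: start y=0.000, vy=19.363 → t=3.873, apex=18.747, x_land=211.265, impact vy=-19.363
  bounce: vy ← 0.88·19.363 = 17.040
Arc 5: start y=0.000, vy=17.040 → t=3.408, apex=14.517, x_land=250.184, impact vy=-17.040
  bounce: vy ← 0.88·17.040 = 14.995
Arc 6: start y=0.000, vy=14.995 → t=2.999, apex=11.242, x_land=284.432, impact vy=-14.995
  bounce: vy ← 0.88·14.995 = 13.195
Arc 7: start y=0.000, vy=13.195 → t=2.639, apex=8.706, x_land=314.571, impact vy=-13.195
  bounce: vy ← 0.88·13.195 = 11.612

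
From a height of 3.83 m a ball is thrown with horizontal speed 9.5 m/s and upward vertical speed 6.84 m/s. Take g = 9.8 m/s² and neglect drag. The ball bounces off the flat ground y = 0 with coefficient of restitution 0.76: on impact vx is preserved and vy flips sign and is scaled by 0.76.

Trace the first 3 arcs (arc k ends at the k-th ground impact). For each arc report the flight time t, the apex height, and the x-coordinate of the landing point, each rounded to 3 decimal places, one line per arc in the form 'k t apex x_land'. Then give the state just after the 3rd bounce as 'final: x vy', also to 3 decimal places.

1 1.824 6.217 17.331
2 1.712 3.591 33.597
3 1.301 2.074 45.958
final: 45.958 4.846

Arc 1: start y=3.830, vy=6.840 → t=1.824, apex=6.217, x_land=17.331, impact vy=-11.039
  bounce: vy ← 0.76·11.039 = 8.389
Arc 2: start y=0.000, vy=8.389 → t=1.712, apex=3.591, x_land=33.597, impact vy=-8.389
  bounce: vy ← 0.76·8.389 = 6.376
Arc 3: start y=0.000, vy=6.376 → t=1.301, apex=2.074, x_land=45.958, impact vy=-6.376
  bounce: vy ← 0.76·6.376 = 4.846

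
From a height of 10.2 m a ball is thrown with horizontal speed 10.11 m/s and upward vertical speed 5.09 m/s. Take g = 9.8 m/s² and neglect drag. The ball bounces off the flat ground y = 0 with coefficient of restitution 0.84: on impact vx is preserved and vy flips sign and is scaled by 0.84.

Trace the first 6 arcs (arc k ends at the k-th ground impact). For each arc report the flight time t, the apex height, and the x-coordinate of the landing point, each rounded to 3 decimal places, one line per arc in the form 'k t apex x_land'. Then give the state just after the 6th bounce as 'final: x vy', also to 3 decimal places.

Arc 1: start y=10.200, vy=5.090 → t=2.053, apex=11.522, x_land=20.754, impact vy=-15.028
  bounce: vy ← 0.84·15.028 = 12.623
Arc 2: start y=0.000, vy=12.623 → t=2.576, apex=8.130, x_land=46.799, impact vy=-12.623
  bounce: vy ← 0.84·12.623 = 10.603
Arc 3: start y=0.000, vy=10.603 → t=2.164, apex=5.736, x_land=68.677, impact vy=-10.603
  bounce: vy ← 0.84·10.603 = 8.907
Arc 4: start y=0.000, vy=8.907 → t=1.818, apex=4.048, x_land=87.054, impact vy=-8.907
  bounce: vy ← 0.84·8.907 = 7.482
Arc 5: start y=0.000, vy=7.482 → t=1.527, apex=2.856, x_land=102.491, impact vy=-7.482
  bounce: vy ← 0.84·7.482 = 6.285
Arc 6: start y=0.000, vy=6.285 → t=1.283, apex=2.015, x_land=115.458, impact vy=-6.285
  bounce: vy ← 0.84·6.285 = 5.279

1 2.053 11.522 20.754
2 2.576 8.130 46.799
3 2.164 5.736 68.677
4 1.818 4.048 87.054
5 1.527 2.856 102.491
6 1.283 2.015 115.458
final: 115.458 5.279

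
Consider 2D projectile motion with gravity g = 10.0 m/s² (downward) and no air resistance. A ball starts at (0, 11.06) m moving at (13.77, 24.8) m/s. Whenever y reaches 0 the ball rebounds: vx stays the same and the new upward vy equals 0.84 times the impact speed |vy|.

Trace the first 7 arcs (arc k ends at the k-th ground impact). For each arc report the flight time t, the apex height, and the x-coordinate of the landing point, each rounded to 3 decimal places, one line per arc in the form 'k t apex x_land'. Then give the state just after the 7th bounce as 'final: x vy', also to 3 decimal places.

Arc 1: start y=11.060, vy=24.800 → t=5.372, apex=41.812, x_land=73.969, impact vy=-28.918
  bounce: vy ← 0.84·28.918 = 24.291
Arc 2: start y=0.000, vy=24.291 → t=4.858, apex=29.503, x_land=140.867, impact vy=-24.291
  bounce: vy ← 0.84·24.291 = 20.404
Arc 3: start y=0.000, vy=20.404 → t=4.081, apex=20.817, x_land=197.060, impact vy=-20.404
  bounce: vy ← 0.84·20.404 = 17.140
Arc 4: start y=0.000, vy=17.140 → t=3.428, apex=14.688, x_land=244.263, impact vy=-17.140
  bounce: vy ← 0.84·17.140 = 14.397
Arc 5: start y=0.000, vy=14.397 → t=2.879, apex=10.364, x_land=283.914, impact vy=-14.397
  bounce: vy ← 0.84·14.397 = 12.094
Arc 6: start y=0.000, vy=12.094 → t=2.419, apex=7.313, x_land=317.220, impact vy=-12.094
  bounce: vy ← 0.84·12.094 = 10.159
Arc 7: start y=0.000, vy=10.159 → t=2.032, apex=5.160, x_land=345.197, impact vy=-10.159
  bounce: vy ← 0.84·10.159 = 8.533

1 5.372 41.812 73.969
2 4.858 29.503 140.867
3 4.081 20.817 197.060
4 3.428 14.688 244.263
5 2.879 10.364 283.914
6 2.419 7.313 317.220
7 2.032 5.160 345.197
final: 345.197 8.533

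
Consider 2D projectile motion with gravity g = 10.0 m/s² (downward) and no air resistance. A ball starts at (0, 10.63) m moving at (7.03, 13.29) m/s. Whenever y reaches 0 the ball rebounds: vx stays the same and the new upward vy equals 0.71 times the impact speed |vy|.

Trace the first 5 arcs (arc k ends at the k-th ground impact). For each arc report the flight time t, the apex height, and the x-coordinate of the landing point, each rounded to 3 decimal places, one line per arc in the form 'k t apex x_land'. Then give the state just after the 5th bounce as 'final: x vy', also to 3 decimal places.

1 3.302 19.461 23.212
2 2.801 9.810 42.907
3 1.989 4.945 56.890
4 1.412 2.493 66.818
5 1.003 1.257 73.866
final: 73.866 3.560

Arc 1: start y=10.630, vy=13.290 → t=3.302, apex=19.461, x_land=23.212, impact vy=-19.729
  bounce: vy ← 0.71·19.729 = 14.007
Arc 2: start y=0.000, vy=14.007 → t=2.801, apex=9.810, x_land=42.907, impact vy=-14.007
  bounce: vy ← 0.71·14.007 = 9.945
Arc 3: start y=0.000, vy=9.945 → t=1.989, apex=4.945, x_land=56.890, impact vy=-9.945
  bounce: vy ← 0.71·9.945 = 7.061
Arc 4: start y=0.000, vy=7.061 → t=1.412, apex=2.493, x_land=66.818, impact vy=-7.061
  bounce: vy ← 0.71·7.061 = 5.013
Arc 5: start y=0.000, vy=5.013 → t=1.003, apex=1.257, x_land=73.866, impact vy=-5.013
  bounce: vy ← 0.71·5.013 = 3.560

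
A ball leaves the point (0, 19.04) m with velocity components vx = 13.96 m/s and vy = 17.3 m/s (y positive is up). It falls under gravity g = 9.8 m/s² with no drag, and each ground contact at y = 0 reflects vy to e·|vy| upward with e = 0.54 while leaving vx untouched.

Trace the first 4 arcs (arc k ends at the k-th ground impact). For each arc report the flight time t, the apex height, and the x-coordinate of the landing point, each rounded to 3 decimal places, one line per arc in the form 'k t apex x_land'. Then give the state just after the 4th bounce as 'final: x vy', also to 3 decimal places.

1 4.411 34.310 61.584
2 2.858 10.005 101.479
3 1.543 2.917 123.022
4 0.833 0.851 134.656
final: 134.656 2.205

Arc 1: start y=19.040, vy=17.300 → t=4.411, apex=34.310, x_land=61.584, impact vy=-25.932
  bounce: vy ← 0.54·25.932 = 14.003
Arc 2: start y=0.000, vy=14.003 → t=2.858, apex=10.005, x_land=101.479, impact vy=-14.003
  bounce: vy ← 0.54·14.003 = 7.562
Arc 3: start y=0.000, vy=7.562 → t=1.543, apex=2.917, x_land=123.022, impact vy=-7.562
  bounce: vy ← 0.54·7.562 = 4.083
Arc 4: start y=0.000, vy=4.083 → t=0.833, apex=0.851, x_land=134.656, impact vy=-4.083
  bounce: vy ← 0.54·4.083 = 2.205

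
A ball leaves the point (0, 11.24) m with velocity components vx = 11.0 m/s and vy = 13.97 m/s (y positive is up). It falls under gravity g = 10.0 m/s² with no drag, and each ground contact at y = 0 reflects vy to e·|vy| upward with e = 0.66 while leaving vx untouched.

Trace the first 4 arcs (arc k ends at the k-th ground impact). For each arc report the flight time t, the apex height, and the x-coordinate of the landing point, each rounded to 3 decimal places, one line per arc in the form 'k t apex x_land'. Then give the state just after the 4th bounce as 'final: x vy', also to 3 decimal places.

Arc 1: start y=11.240, vy=13.970 → t=3.446, apex=20.998, x_land=37.909, impact vy=-20.493
  bounce: vy ← 0.66·20.493 = 13.525
Arc 2: start y=0.000, vy=13.525 → t=2.705, apex=9.147, x_land=67.665, impact vy=-13.525
  bounce: vy ← 0.66·13.525 = 8.927
Arc 3: start y=0.000, vy=8.927 → t=1.785, apex=3.984, x_land=87.304, impact vy=-8.927
  bounce: vy ← 0.66·8.927 = 5.892
Arc 4: start y=0.000, vy=5.892 → t=1.178, apex=1.736, x_land=100.265, impact vy=-5.892
  bounce: vy ← 0.66·5.892 = 3.888

1 3.446 20.998 37.909
2 2.705 9.147 67.665
3 1.785 3.984 87.304
4 1.178 1.736 100.265
final: 100.265 3.888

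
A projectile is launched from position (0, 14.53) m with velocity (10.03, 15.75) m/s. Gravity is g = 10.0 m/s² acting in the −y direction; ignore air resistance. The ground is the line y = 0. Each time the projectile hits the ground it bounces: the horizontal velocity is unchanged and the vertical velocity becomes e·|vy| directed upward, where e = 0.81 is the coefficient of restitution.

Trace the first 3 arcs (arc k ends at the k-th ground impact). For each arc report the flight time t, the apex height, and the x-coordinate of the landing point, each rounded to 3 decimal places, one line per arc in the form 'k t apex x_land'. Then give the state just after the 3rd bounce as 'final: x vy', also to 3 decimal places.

1 3.896 26.933 39.076
2 3.760 17.671 76.788
3 3.045 11.594 107.334
final: 107.334 12.334

Arc 1: start y=14.530, vy=15.750 → t=3.896, apex=26.933, x_land=39.076, impact vy=-23.209
  bounce: vy ← 0.81·23.209 = 18.799
Arc 2: start y=0.000, vy=18.799 → t=3.760, apex=17.671, x_land=76.788, impact vy=-18.799
  bounce: vy ← 0.81·18.799 = 15.227
Arc 3: start y=0.000, vy=15.227 → t=3.045, apex=11.594, x_land=107.334, impact vy=-15.227
  bounce: vy ← 0.81·15.227 = 12.334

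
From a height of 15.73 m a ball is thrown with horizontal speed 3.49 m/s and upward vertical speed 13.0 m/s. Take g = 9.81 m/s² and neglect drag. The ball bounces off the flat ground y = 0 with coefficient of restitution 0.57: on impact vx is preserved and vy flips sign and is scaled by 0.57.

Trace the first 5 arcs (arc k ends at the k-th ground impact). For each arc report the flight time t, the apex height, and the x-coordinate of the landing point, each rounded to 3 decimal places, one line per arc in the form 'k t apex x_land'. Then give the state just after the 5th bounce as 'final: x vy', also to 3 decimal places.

Arc 1: start y=15.730, vy=13.000 → t=3.553, apex=24.344, x_land=12.400, impact vy=-21.855
  bounce: vy ← 0.57·21.855 = 12.457
Arc 2: start y=0.000, vy=12.457 → t=2.540, apex=7.909, x_land=21.263, impact vy=-12.457
  bounce: vy ← 0.57·12.457 = 7.101
Arc 3: start y=0.000, vy=7.101 → t=1.448, apex=2.570, x_land=26.315, impact vy=-7.101
  bounce: vy ← 0.57·7.101 = 4.047
Arc 4: start y=0.000, vy=4.047 → t=0.825, apex=0.835, x_land=29.195, impact vy=-4.047
  bounce: vy ← 0.57·4.047 = 2.307
Arc 5: start y=0.000, vy=2.307 → t=0.470, apex=0.271, x_land=30.837, impact vy=-2.307
  bounce: vy ← 0.57·2.307 = 1.315

1 3.553 24.344 12.400
2 2.540 7.909 21.263
3 1.448 2.570 26.315
4 0.825 0.835 29.195
5 0.470 0.271 30.837
final: 30.837 1.315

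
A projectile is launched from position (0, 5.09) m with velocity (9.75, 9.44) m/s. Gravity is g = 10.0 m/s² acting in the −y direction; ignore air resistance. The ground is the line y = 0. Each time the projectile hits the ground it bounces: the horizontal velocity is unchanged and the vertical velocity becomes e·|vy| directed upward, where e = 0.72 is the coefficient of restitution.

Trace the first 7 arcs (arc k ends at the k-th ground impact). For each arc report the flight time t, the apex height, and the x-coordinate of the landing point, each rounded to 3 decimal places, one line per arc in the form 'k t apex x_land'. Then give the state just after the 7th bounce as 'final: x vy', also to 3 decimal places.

Arc 1: start y=5.090, vy=9.440 → t=2.326, apex=9.546, x_land=22.676, impact vy=-13.817
  bounce: vy ← 0.72·13.817 = 9.948
Arc 2: start y=0.000, vy=9.948 → t=1.990, apex=4.948, x_land=42.075, impact vy=-9.948
  bounce: vy ← 0.72·9.948 = 7.163
Arc 3: start y=0.000, vy=7.163 → t=1.433, apex=2.565, x_land=56.042, impact vy=-7.163
  bounce: vy ← 0.72·7.163 = 5.157
Arc 4: start y=0.000, vy=5.157 → t=1.031, apex=1.330, x_land=66.099, impact vy=-5.157
  bounce: vy ← 0.72·5.157 = 3.713
Arc 5: start y=0.000, vy=3.713 → t=0.743, apex=0.689, x_land=73.340, impact vy=-3.713
  bounce: vy ← 0.72·3.713 = 2.674
Arc 6: start y=0.000, vy=2.674 → t=0.535, apex=0.357, x_land=78.553, impact vy=-2.674
  bounce: vy ← 0.72·2.674 = 1.925
Arc 7: start y=0.000, vy=1.925 → t=0.385, apex=0.185, x_land=82.307, impact vy=-1.925
  bounce: vy ← 0.72·1.925 = 1.386

1 2.326 9.546 22.676
2 1.990 4.948 42.075
3 1.433 2.565 56.042
4 1.031 1.330 66.099
5 0.743 0.689 73.340
6 0.535 0.357 78.553
7 0.385 0.185 82.307
final: 82.307 1.386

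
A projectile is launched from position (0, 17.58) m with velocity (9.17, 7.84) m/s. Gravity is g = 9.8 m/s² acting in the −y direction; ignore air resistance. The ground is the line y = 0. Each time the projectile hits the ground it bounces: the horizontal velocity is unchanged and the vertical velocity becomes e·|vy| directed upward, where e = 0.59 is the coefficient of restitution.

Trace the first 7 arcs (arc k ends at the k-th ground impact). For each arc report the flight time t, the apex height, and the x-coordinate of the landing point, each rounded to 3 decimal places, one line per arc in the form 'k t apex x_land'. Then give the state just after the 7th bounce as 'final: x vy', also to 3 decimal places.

Arc 1: start y=17.580, vy=7.840 → t=2.856, apex=20.716, x_land=26.191, impact vy=-20.150
  bounce: vy ← 0.59·20.150 = 11.889
Arc 2: start y=0.000, vy=11.889 → t=2.426, apex=7.211, x_land=48.440, impact vy=-11.889
  bounce: vy ← 0.59·11.889 = 7.014
Arc 3: start y=0.000, vy=7.014 → t=1.431, apex=2.510, x_land=61.566, impact vy=-7.014
  bounce: vy ← 0.59·7.014 = 4.138
Arc 4: start y=0.000, vy=4.138 → t=0.845, apex=0.874, x_land=69.311, impact vy=-4.138
  bounce: vy ← 0.59·4.138 = 2.442
Arc 5: start y=0.000, vy=2.442 → t=0.498, apex=0.304, x_land=73.881, impact vy=-2.442
  bounce: vy ← 0.59·2.442 = 1.441
Arc 6: start y=0.000, vy=1.441 → t=0.294, apex=0.106, x_land=76.577, impact vy=-1.441
  bounce: vy ← 0.59·1.441 = 0.850
Arc 7: start y=0.000, vy=0.850 → t=0.173, apex=0.037, x_land=78.167, impact vy=-0.850
  bounce: vy ← 0.59·0.850 = 0.501

1 2.856 20.716 26.191
2 2.426 7.211 48.440
3 1.431 2.510 61.566
4 0.845 0.874 69.311
5 0.498 0.304 73.881
6 0.294 0.106 76.577
7 0.173 0.037 78.167
final: 78.167 0.501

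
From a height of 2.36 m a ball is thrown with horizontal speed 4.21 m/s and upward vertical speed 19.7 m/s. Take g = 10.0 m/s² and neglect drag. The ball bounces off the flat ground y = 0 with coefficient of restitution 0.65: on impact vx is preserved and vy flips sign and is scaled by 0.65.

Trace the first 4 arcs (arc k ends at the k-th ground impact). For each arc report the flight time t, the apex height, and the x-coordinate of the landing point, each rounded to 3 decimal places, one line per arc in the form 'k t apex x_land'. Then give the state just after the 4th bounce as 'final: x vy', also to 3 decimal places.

Arc 1: start y=2.360, vy=19.700 → t=4.056, apex=21.764, x_land=17.077, impact vy=-20.864
  bounce: vy ← 0.65·20.864 = 13.561
Arc 2: start y=0.000, vy=13.561 → t=2.712, apex=9.196, x_land=28.496, impact vy=-13.561
  bounce: vy ← 0.65·13.561 = 8.815
Arc 3: start y=0.000, vy=8.815 → t=1.763, apex=3.885, x_land=35.918, impact vy=-8.815
  bounce: vy ← 0.65·8.815 = 5.730
Arc 4: start y=0.000, vy=5.730 → t=1.146, apex=1.641, x_land=40.742, impact vy=-5.730
  bounce: vy ← 0.65·5.730 = 3.724

1 4.056 21.764 17.077
2 2.712 9.196 28.496
3 1.763 3.885 35.918
4 1.146 1.641 40.742
final: 40.742 3.724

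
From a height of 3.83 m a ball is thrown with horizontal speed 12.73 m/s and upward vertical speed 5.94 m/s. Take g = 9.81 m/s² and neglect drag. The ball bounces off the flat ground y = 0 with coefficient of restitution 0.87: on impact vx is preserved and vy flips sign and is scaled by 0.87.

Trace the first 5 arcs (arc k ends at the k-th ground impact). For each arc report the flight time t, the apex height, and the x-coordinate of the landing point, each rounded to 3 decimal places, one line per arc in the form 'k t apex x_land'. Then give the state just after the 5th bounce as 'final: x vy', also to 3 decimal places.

1 1.677 5.628 21.344
2 1.864 4.260 45.072
3 1.622 3.224 65.715
4 1.411 2.441 83.674
5 1.227 1.847 99.298
final: 99.298 5.238

Arc 1: start y=3.830, vy=5.940 → t=1.677, apex=5.628, x_land=21.344, impact vy=-10.508
  bounce: vy ← 0.87·10.508 = 9.142
Arc 2: start y=0.000, vy=9.142 → t=1.864, apex=4.260, x_land=45.072, impact vy=-9.142
  bounce: vy ← 0.87·9.142 = 7.954
Arc 3: start y=0.000, vy=7.954 → t=1.622, apex=3.224, x_land=65.715, impact vy=-7.954
  bounce: vy ← 0.87·7.954 = 6.920
Arc 4: start y=0.000, vy=6.920 → t=1.411, apex=2.441, x_land=83.674, impact vy=-6.920
  bounce: vy ← 0.87·6.920 = 6.020
Arc 5: start y=0.000, vy=6.020 → t=1.227, apex=1.847, x_land=99.298, impact vy=-6.020
  bounce: vy ← 0.87·6.020 = 5.238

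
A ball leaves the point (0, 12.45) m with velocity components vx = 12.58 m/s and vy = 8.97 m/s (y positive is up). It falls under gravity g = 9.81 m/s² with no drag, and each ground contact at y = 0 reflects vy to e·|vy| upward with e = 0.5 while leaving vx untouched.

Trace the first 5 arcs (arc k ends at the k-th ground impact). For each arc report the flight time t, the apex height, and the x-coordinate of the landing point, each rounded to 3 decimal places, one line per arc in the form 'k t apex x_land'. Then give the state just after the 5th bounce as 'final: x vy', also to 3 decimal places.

Arc 1: start y=12.450, vy=8.970 → t=2.751, apex=16.551, x_land=34.611, impact vy=-18.020
  bounce: vy ← 0.5·18.020 = 9.010
Arc 2: start y=0.000, vy=9.010 → t=1.837, apex=4.138, x_land=57.720, impact vy=-9.010
  bounce: vy ← 0.5·9.010 = 4.505
Arc 3: start y=0.000, vy=4.505 → t=0.918, apex=1.034, x_land=69.274, impact vy=-4.505
  bounce: vy ← 0.5·4.505 = 2.253
Arc 4: start y=0.000, vy=2.253 → t=0.459, apex=0.259, x_land=75.051, impact vy=-2.253
  bounce: vy ← 0.5·2.253 = 1.126
Arc 5: start y=0.000, vy=1.126 → t=0.230, apex=0.065, x_land=77.940, impact vy=-1.126
  bounce: vy ← 0.5·1.126 = 0.563

1 2.751 16.551 34.611
2 1.837 4.138 57.720
3 0.918 1.034 69.274
4 0.459 0.259 75.051
5 0.230 0.065 77.940
final: 77.940 0.563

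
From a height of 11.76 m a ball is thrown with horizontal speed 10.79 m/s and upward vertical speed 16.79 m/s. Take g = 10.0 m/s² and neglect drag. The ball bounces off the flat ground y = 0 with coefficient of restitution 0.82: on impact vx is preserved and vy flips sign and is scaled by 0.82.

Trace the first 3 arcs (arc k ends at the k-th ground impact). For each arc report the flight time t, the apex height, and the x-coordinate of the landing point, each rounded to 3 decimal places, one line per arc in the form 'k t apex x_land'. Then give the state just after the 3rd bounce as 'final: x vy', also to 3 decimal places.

Arc 1: start y=11.760, vy=16.790 → t=3.953, apex=25.855, x_land=42.653, impact vy=-22.740
  bounce: vy ← 0.82·22.740 = 18.647
Arc 2: start y=0.000, vy=18.647 → t=3.729, apex=17.385, x_land=82.892, impact vy=-18.647
  bounce: vy ← 0.82·18.647 = 15.290
Arc 3: start y=0.000, vy=15.290 → t=3.058, apex=11.690, x_land=115.889, impact vy=-15.290
  bounce: vy ← 0.82·15.290 = 12.538

1 3.953 25.855 42.653
2 3.729 17.385 82.892
3 3.058 11.690 115.889
final: 115.889 12.538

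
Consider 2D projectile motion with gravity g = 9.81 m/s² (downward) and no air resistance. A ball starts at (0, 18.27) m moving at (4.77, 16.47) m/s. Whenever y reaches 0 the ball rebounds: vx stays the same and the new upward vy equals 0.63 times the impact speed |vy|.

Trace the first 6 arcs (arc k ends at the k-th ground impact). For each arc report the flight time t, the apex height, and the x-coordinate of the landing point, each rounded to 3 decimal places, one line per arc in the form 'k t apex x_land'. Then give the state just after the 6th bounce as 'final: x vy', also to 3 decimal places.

Arc 1: start y=18.270, vy=16.470 → t=4.237, apex=32.096, x_land=20.210, impact vy=-25.094
  bounce: vy ← 0.63·25.094 = 15.809
Arc 2: start y=0.000, vy=15.809 → t=3.223, apex=12.739, x_land=35.584, impact vy=-15.809
  bounce: vy ← 0.63·15.809 = 9.960
Arc 3: start y=0.000, vy=9.960 → t=2.031, apex=5.056, x_land=45.270, impact vy=-9.960
  bounce: vy ← 0.63·9.960 = 6.275
Arc 4: start y=0.000, vy=6.275 → t=1.279, apex=2.007, x_land=51.372, impact vy=-6.275
  bounce: vy ← 0.63·6.275 = 3.953
Arc 5: start y=0.000, vy=3.953 → t=0.806, apex=0.796, x_land=55.216, impact vy=-3.953
  bounce: vy ← 0.63·3.953 = 2.490
Arc 6: start y=0.000, vy=2.490 → t=0.508, apex=0.316, x_land=57.638, impact vy=-2.490
  bounce: vy ← 0.63·2.490 = 1.569

1 4.237 32.096 20.210
2 3.223 12.739 35.584
3 2.031 5.056 45.270
4 1.279 2.007 51.372
5 0.806 0.796 55.216
6 0.508 0.316 57.638
final: 57.638 1.569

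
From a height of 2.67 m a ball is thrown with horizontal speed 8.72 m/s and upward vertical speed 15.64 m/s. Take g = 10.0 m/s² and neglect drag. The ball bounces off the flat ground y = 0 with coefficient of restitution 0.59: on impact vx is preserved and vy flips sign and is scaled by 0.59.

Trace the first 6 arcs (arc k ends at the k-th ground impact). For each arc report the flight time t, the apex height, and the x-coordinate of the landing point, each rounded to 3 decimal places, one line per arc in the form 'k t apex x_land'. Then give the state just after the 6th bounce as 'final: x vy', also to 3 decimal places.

Arc 1: start y=2.670, vy=15.640 → t=3.290, apex=14.900, x_land=28.691, impact vy=-17.263
  bounce: vy ← 0.59·17.263 = 10.185
Arc 2: start y=0.000, vy=10.185 → t=2.037, apex=5.187, x_land=46.454, impact vy=-10.185
  bounce: vy ← 0.59·10.185 = 6.009
Arc 3: start y=0.000, vy=6.009 → t=1.202, apex=1.806, x_land=56.934, impact vy=-6.009
  bounce: vy ← 0.59·6.009 = 3.545
Arc 4: start y=0.000, vy=3.545 → t=0.709, apex=0.629, x_land=63.118, impact vy=-3.545
  bounce: vy ← 0.59·3.545 = 2.092
Arc 5: start y=0.000, vy=2.092 → t=0.418, apex=0.219, x_land=66.766, impact vy=-2.092
  bounce: vy ← 0.59·2.092 = 1.234
Arc 6: start y=0.000, vy=1.234 → t=0.247, apex=0.076, x_land=68.918, impact vy=-1.234
  bounce: vy ← 0.59·1.234 = 0.728

1 3.290 14.900 28.691
2 2.037 5.187 46.454
3 1.202 1.806 56.934
4 0.709 0.629 63.118
5 0.418 0.219 66.766
6 0.247 0.076 68.918
final: 68.918 0.728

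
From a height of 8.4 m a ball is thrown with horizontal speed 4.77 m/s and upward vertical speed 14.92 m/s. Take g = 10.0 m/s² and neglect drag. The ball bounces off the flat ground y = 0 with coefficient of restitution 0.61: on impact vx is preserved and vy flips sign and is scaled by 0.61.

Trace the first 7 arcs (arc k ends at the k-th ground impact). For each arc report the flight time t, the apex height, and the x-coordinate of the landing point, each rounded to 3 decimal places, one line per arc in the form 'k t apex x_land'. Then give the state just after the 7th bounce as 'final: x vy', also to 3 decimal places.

1 3.468 19.530 16.544
2 2.411 7.267 28.045
3 1.471 2.704 35.061
4 0.897 1.006 39.341
5 0.547 0.374 41.952
6 0.334 0.139 43.544
7 0.204 0.052 44.515
final: 44.515 0.621

Arc 1: start y=8.400, vy=14.920 → t=3.468, apex=19.530, x_land=16.544, impact vy=-19.764
  bounce: vy ← 0.61·19.764 = 12.056
Arc 2: start y=0.000, vy=12.056 → t=2.411, apex=7.267, x_land=28.045, impact vy=-12.056
  bounce: vy ← 0.61·12.056 = 7.354
Arc 3: start y=0.000, vy=7.354 → t=1.471, apex=2.704, x_land=35.061, impact vy=-7.354
  bounce: vy ← 0.61·7.354 = 4.486
Arc 4: start y=0.000, vy=4.486 → t=0.897, apex=1.006, x_land=39.341, impact vy=-4.486
  bounce: vy ← 0.61·4.486 = 2.736
Arc 5: start y=0.000, vy=2.736 → t=0.547, apex=0.374, x_land=41.952, impact vy=-2.736
  bounce: vy ← 0.61·2.736 = 1.669
Arc 6: start y=0.000, vy=1.669 → t=0.334, apex=0.139, x_land=43.544, impact vy=-1.669
  bounce: vy ← 0.61·1.669 = 1.018
Arc 7: start y=0.000, vy=1.018 → t=0.204, apex=0.052, x_land=44.515, impact vy=-1.018
  bounce: vy ← 0.61·1.018 = 0.621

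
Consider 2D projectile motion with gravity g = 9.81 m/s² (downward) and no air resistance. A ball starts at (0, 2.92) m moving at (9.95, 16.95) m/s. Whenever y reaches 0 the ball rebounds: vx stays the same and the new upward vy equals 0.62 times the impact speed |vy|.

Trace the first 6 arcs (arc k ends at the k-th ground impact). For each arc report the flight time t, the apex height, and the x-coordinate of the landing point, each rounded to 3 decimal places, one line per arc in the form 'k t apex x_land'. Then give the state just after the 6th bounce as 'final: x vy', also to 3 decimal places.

Arc 1: start y=2.920, vy=16.950 → t=3.620, apex=17.563, x_land=36.020, impact vy=-18.563
  bounce: vy ← 0.62·18.563 = 11.509
Arc 2: start y=0.000, vy=11.509 → t=2.346, apex=6.751, x_land=59.367, impact vy=-11.509
  bounce: vy ← 0.62·11.509 = 7.136
Arc 3: start y=0.000, vy=7.136 → t=1.455, apex=2.595, x_land=73.842, impact vy=-7.136
  bounce: vy ← 0.62·7.136 = 4.424
Arc 4: start y=0.000, vy=4.424 → t=0.902, apex=0.998, x_land=82.817, impact vy=-4.424
  bounce: vy ← 0.62·4.424 = 2.743
Arc 5: start y=0.000, vy=2.743 → t=0.559, apex=0.383, x_land=88.381, impact vy=-2.743
  bounce: vy ← 0.62·2.743 = 1.701
Arc 6: start y=0.000, vy=1.701 → t=0.347, apex=0.147, x_land=91.831, impact vy=-1.701
  bounce: vy ← 0.62·1.701 = 1.054

1 3.620 17.563 36.020
2 2.346 6.751 59.367
3 1.455 2.595 73.842
4 0.902 0.998 82.817
5 0.559 0.383 88.381
6 0.347 0.147 91.831
final: 91.831 1.054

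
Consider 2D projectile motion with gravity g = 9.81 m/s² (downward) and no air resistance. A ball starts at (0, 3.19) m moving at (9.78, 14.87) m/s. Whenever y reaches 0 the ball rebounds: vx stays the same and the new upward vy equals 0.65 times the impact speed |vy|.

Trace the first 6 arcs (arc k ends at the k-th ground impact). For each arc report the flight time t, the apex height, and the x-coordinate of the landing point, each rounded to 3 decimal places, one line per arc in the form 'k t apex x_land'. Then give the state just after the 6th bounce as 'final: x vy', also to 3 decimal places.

1 3.233 14.460 31.617
2 2.232 6.109 53.446
3 1.451 2.581 67.635
4 0.943 1.091 76.858
5 0.613 0.461 82.853
6 0.398 0.195 86.750
final: 86.750 1.270

Arc 1: start y=3.190, vy=14.870 → t=3.233, apex=14.460, x_land=31.617, impact vy=-16.844
  bounce: vy ← 0.65·16.844 = 10.948
Arc 2: start y=0.000, vy=10.948 → t=2.232, apex=6.109, x_land=53.446, impact vy=-10.948
  bounce: vy ← 0.65·10.948 = 7.116
Arc 3: start y=0.000, vy=7.116 → t=1.451, apex=2.581, x_land=67.635, impact vy=-7.116
  bounce: vy ← 0.65·7.116 = 4.626
Arc 4: start y=0.000, vy=4.626 → t=0.943, apex=1.091, x_land=76.858, impact vy=-4.626
  bounce: vy ← 0.65·4.626 = 3.007
Arc 5: start y=0.000, vy=3.007 → t=0.613, apex=0.461, x_land=82.853, impact vy=-3.007
  bounce: vy ← 0.65·3.007 = 1.954
Arc 6: start y=0.000, vy=1.954 → t=0.398, apex=0.195, x_land=86.750, impact vy=-1.954
  bounce: vy ← 0.65·1.954 = 1.270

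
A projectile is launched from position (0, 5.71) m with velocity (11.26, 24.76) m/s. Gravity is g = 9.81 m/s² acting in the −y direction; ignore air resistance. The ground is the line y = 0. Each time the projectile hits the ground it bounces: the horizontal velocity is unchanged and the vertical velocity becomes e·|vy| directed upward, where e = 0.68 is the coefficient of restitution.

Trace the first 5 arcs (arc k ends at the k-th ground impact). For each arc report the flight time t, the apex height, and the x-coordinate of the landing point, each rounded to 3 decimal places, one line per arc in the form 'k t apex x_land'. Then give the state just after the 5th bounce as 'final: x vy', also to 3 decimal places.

Arc 1: start y=5.710, vy=24.760 → t=5.269, apex=36.957, x_land=59.327, impact vy=-26.927
  bounce: vy ← 0.68·26.927 = 18.311
Arc 2: start y=0.000, vy=18.311 → t=3.733, apex=17.089, x_land=101.362, impact vy=-18.311
  bounce: vy ← 0.68·18.311 = 12.451
Arc 3: start y=0.000, vy=12.451 → t=2.538, apex=7.902, x_land=129.945, impact vy=-12.451
  bounce: vy ← 0.68·12.451 = 8.467
Arc 4: start y=0.000, vy=8.467 → t=1.726, apex=3.654, x_land=149.382, impact vy=-8.467
  bounce: vy ← 0.68·8.467 = 5.757
Arc 5: start y=0.000, vy=5.757 → t=1.174, apex=1.690, x_land=162.598, impact vy=-5.757
  bounce: vy ← 0.68·5.757 = 3.915

1 5.269 36.957 59.327
2 3.733 17.089 101.362
3 2.538 7.902 129.945
4 1.726 3.654 149.382
5 1.174 1.690 162.598
final: 162.598 3.915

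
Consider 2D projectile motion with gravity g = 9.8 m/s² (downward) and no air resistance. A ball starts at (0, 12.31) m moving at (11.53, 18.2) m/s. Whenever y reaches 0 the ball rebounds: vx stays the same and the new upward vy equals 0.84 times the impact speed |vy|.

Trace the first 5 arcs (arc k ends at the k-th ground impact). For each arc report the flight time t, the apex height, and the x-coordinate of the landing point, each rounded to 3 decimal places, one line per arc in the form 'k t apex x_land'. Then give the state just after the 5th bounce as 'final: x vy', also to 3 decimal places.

Arc 1: start y=12.310, vy=18.200 → t=4.299, apex=29.210, x_land=49.564, impact vy=-23.927
  bounce: vy ← 0.84·23.927 = 20.099
Arc 2: start y=0.000, vy=20.099 → t=4.102, apex=20.611, x_land=96.858, impact vy=-20.099
  bounce: vy ← 0.84·20.099 = 16.883
Arc 3: start y=0.000, vy=16.883 → t=3.446, apex=14.543, x_land=136.585, impact vy=-16.883
  bounce: vy ← 0.84·16.883 = 14.182
Arc 4: start y=0.000, vy=14.182 → t=2.894, apex=10.261, x_land=169.956, impact vy=-14.182
  bounce: vy ← 0.84·14.182 = 11.913
Arc 5: start y=0.000, vy=11.913 → t=2.431, apex=7.240, x_land=197.987, impact vy=-11.913
  bounce: vy ← 0.84·11.913 = 10.007

1 4.299 29.210 49.564
2 4.102 20.611 96.858
3 3.446 14.543 136.585
4 2.894 10.261 169.956
5 2.431 7.240 197.987
final: 197.987 10.007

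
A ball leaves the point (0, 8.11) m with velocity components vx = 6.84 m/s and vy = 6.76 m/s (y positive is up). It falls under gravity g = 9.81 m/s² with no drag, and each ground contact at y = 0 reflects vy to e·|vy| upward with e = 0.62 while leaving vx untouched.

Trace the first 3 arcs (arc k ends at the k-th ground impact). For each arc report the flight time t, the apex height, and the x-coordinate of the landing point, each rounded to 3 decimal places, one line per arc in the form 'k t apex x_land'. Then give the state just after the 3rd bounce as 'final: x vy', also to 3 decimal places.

1 2.148 10.439 14.692
2 1.809 4.013 27.065
3 1.122 1.543 34.737
final: 34.737 3.411

Arc 1: start y=8.110, vy=6.760 → t=2.148, apex=10.439, x_land=14.692, impact vy=-14.311
  bounce: vy ← 0.62·14.311 = 8.873
Arc 2: start y=0.000, vy=8.873 → t=1.809, apex=4.013, x_land=27.065, impact vy=-8.873
  bounce: vy ← 0.62·8.873 = 5.501
Arc 3: start y=0.000, vy=5.501 → t=1.122, apex=1.543, x_land=34.737, impact vy=-5.501
  bounce: vy ← 0.62·5.501 = 3.411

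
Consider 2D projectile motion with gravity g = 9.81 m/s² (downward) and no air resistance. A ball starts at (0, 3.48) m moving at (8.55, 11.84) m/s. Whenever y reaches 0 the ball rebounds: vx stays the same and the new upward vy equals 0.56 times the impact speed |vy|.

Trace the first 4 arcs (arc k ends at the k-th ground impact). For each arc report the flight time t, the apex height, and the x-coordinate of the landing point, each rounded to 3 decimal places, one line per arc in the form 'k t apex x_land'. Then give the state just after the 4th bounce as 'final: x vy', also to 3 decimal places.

Arc 1: start y=3.480, vy=11.840 → t=2.679, apex=10.625, x_land=22.903, impact vy=-14.438
  bounce: vy ← 0.56·14.438 = 8.085
Arc 2: start y=0.000, vy=8.085 → t=1.648, apex=3.332, x_land=36.997, impact vy=-8.085
  bounce: vy ← 0.56·8.085 = 4.528
Arc 3: start y=0.000, vy=4.528 → t=0.923, apex=1.045, x_land=44.889, impact vy=-4.528
  bounce: vy ← 0.56·4.528 = 2.536
Arc 4: start y=0.000, vy=2.536 → t=0.517, apex=0.328, x_land=49.309, impact vy=-2.536
  bounce: vy ← 0.56·2.536 = 1.420

1 2.679 10.625 22.903
2 1.648 3.332 36.997
3 0.923 1.045 44.889
4 0.517 0.328 49.309
final: 49.309 1.420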